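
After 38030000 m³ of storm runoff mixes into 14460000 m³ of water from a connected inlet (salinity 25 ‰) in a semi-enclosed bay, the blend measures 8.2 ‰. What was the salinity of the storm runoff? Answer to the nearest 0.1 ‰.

Salt balance: 14,460,000×25 + 38,030,000×S = 52,490,000×8.2
361,500,000 + 38,030,000·S = 430,418,000
S = (430,418,000 − 361,500,000) / 38,030,000 = 1.8122 ‰

1.8 ‰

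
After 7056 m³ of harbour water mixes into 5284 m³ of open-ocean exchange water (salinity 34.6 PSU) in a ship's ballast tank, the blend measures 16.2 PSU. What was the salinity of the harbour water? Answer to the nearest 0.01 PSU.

Salt balance: 5,284×34.6 + 7,056×S = 12,340×16.2
182,826.4 + 7,056·S = 199,908
S = (199,908 − 182,826.4) / 7,056 = 2.4209 PSU

2.42 PSU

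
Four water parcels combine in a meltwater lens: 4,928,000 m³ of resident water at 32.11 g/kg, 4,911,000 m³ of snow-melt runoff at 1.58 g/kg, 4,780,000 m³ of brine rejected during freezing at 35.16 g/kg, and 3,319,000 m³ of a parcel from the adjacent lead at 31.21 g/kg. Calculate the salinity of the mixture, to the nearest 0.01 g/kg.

Weighted by volume,
salt = 4,928,000×32.11 + 4,911,000×1.58 + 4,780,000×35.16 + 3,319,000×31.21 = 158,238,080 + 7,759,380 + 168,064,800 + 103,585,990 = 437,648,250
volume = 4,928,000 + 4,911,000 + 4,780,000 + 3,319,000 = 17,938,000 m³
S = 437,648,250 / 17,938,000 = 24.3978 g/kg

24.40 g/kg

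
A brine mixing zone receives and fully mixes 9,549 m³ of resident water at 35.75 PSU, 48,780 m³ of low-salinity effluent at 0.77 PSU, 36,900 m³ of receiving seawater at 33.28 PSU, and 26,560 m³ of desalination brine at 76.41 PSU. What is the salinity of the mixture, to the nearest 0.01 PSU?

29.86 PSU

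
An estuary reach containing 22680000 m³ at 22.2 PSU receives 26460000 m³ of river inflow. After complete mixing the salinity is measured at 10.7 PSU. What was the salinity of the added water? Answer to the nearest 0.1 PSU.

0.8 PSU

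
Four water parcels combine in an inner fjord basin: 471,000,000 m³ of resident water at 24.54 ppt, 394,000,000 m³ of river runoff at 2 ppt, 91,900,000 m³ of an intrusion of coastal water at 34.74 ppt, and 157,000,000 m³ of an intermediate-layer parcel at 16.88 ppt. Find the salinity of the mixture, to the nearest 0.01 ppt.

16.33 ppt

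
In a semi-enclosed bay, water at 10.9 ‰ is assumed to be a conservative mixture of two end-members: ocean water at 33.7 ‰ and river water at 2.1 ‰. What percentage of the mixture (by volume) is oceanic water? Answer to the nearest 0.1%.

Let g be the oceanic fraction. Salt balance per unit volume:
g×33.7 + (1−g)×2.1 = 10.9
g = (10.9 − 2.1) / (33.7 − 2.1) = 8.8/31.6 = 0.2785

27.8%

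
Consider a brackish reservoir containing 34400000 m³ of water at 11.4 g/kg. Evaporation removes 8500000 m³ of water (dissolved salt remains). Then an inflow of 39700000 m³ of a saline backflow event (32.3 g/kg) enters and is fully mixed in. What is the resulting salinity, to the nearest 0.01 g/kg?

After evaporation: salt = 34,400,000×11.4 = 392,160,000; volume = 34,400,000 − 8,500,000 = 25,900,000 m³
After mixing: salt = 392,160,000 + 39,700,000×32.3 = 1,674,470,000; volume = 25,900,000 + 39,700,000 = 65,600,000 m³
S = 1,674,470,000 / 65,600,000 = 25.5255 g/kg

25.53 g/kg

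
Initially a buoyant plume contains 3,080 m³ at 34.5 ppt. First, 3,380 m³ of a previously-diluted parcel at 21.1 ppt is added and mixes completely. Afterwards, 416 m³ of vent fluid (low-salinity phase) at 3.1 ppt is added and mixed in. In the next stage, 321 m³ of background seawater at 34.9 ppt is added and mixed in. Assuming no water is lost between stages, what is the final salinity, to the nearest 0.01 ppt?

26.41 ppt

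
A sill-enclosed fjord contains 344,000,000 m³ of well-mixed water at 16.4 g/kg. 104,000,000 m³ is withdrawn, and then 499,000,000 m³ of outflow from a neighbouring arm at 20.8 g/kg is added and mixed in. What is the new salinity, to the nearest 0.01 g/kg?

19.37 g/kg

Remaining after removal: 240,000,000 m³ at 16.4 g/kg (salt = 3,936,000,000)
After addition: salt = 3,936,000,000 + 499,000,000×20.8 = 14,315,200,000; volume = 739,000,000 m³
S = 14,315,200,000 / 739,000,000 = 19.371 g/kg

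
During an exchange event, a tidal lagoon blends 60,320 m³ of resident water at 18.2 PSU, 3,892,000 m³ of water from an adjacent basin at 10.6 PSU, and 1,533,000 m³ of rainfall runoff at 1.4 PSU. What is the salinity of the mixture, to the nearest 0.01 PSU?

Salt balance:
salt = 60,320×18.2 + 3,892,000×10.6 + 1,533,000×1.4 = 1,097,824 + 41,255,200 + 2,146,200 = 44,499,224
volume = 60,320 + 3,892,000 + 1,533,000 = 5,485,320 m³
S = 44,499,224 / 5,485,320 = 8.1124 PSU

8.11 PSU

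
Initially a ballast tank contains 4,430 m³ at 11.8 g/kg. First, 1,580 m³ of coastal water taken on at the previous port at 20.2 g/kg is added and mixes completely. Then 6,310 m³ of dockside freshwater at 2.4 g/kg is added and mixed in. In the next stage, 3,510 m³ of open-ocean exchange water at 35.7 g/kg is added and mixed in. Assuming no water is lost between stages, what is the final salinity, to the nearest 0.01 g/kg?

By conservation of dissolved salt,
Initial salt = 4,430×11.8 = 52,274
After stage 1: salt = 52,274 + 1,580×20.2 = 84,190; volume = 6,010 m³; S = 14.008 g/kg
After stage 2: salt = 84,190 + 6,310×2.4 = 99,334; volume = 12,320 m³; S = 8.063 g/kg
After stage 3: salt = 99,334 + 3,510×35.7 = 224,641; volume = 15,830 m³
S = 224,641 / 15,830 = 14.1908 g/kg

14.19 g/kg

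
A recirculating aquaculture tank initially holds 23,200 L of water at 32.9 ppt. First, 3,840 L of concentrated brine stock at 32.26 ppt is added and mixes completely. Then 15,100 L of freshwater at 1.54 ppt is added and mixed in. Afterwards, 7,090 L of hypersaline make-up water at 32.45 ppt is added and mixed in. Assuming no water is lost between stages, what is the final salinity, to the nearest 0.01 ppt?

23.17 ppt

Salt balance:
Initial salt = 23,200×32.9 = 763,280
After stage 1: salt = 763,280 + 3,840×32.26 = 887,158.4; volume = 27,040 L; S = 32.809 ppt
After stage 2: salt = 887,158.4 + 15,100×1.54 = 910,412.4; volume = 42,140 L; S = 21.604 ppt
After stage 3: salt = 910,412.4 + 7,090×32.45 = 1,140,482.9; volume = 49,230 L
S = 1,140,482.9 / 49,230 = 23.1664 ppt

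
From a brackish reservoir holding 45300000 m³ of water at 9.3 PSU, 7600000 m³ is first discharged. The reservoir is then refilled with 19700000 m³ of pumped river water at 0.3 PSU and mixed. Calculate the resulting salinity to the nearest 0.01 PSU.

6.21 PSU

Remaining after removal: 37,700,000 m³ at 9.3 PSU (salt = 350,610,000)
After addition: salt = 350,610,000 + 19,700,000×0.3 = 356,520,000; volume = 57,400,000 m³
S = 356,520,000 / 57,400,000 = 6.2111 PSU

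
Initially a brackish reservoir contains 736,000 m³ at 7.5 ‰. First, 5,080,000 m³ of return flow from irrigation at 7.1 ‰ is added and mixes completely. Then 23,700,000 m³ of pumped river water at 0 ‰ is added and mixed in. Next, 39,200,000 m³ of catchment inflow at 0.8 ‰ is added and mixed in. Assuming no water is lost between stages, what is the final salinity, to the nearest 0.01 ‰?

Weighted by volume,
Initial salt = 736,000×7.5 = 5,520,000
After stage 1: salt = 5,520,000 + 5,080,000×7.1 = 41,588,000; volume = 5,816,000 m³; S = 7.151 ‰
After stage 2: salt = 41,588,000 + 23,700,000×0 = 41,588,000; volume = 29,516,000 m³; S = 1.409 ‰
After stage 3: salt = 41,588,000 + 39,200,000×0.8 = 72,948,000; volume = 68,716,000 m³
S = 72,948,000 / 68,716,000 = 1.0616 ‰

1.06 ‰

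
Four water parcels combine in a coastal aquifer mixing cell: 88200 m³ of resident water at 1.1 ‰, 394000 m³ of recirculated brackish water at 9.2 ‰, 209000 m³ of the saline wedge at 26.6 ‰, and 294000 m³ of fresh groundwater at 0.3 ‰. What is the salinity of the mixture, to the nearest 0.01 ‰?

Conserving salt mass:
salt = 88,200×1.1 + 394,000×9.2 + 209,000×26.6 + 294,000×0.3 = 97,020 + 3,624,800 + 5,559,400 + 88,200 = 9,369,420
volume = 88,200 + 394,000 + 209,000 + 294,000 = 985,200 m³
S = 9,369,420 / 985,200 = 9.5102 ‰

9.51 ‰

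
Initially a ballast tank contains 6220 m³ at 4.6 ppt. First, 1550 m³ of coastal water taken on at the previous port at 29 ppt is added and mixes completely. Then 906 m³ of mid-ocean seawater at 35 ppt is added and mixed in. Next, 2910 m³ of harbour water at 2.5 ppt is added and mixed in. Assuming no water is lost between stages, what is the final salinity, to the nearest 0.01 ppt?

9.71 ppt

By conservation of dissolved salt,
Initial salt = 6,220×4.6 = 28,612
After stage 1: salt = 28,612 + 1,550×29 = 73,562; volume = 7,770 m³; S = 9.467 ppt
After stage 2: salt = 73,562 + 906×35 = 105,272; volume = 8,676 m³; S = 12.134 ppt
After stage 3: salt = 105,272 + 2,910×2.5 = 112,547; volume = 11,586 m³
S = 112,547 / 11,586 = 9.7141 ppt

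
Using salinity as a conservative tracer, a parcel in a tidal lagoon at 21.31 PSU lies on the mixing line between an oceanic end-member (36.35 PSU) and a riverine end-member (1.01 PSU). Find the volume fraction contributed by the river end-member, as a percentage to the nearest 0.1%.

Let f be the freshwater fraction. Salt balance per unit volume:
f×1.01 + (1−f)×36.35 = 21.31
f = (36.35 − 21.31) / (36.35 − 1.01) = 15.04/35.34 = 0.4256

42.6%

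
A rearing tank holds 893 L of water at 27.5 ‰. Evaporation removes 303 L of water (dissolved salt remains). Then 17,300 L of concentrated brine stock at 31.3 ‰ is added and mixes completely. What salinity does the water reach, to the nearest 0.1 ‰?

31.6 ‰

After evaporation: salt = 893×27.5 = 24,557.5; volume = 893 − 303 = 590 L
After mixing: salt = 24,557.5 + 17,300×31.3 = 566,047.5; volume = 590 + 17,300 = 17,890 L
S = 566,047.5 / 17,890 = 31.6404 ‰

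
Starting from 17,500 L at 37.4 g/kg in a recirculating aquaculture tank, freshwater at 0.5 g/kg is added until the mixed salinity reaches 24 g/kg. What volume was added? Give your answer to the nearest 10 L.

Salt balance: 17,500×37.4 + V×0.5 = (17,500+V)×24
654,500 + 0.5V = 420,000 + 24V
234,500 = 23.5V
V = 9,978.72 L

9980 L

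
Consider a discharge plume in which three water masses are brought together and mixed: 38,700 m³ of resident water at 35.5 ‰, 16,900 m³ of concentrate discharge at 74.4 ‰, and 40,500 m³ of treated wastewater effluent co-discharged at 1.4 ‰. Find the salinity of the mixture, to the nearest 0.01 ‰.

27.97 ‰

Weighted by volume,
salt = 38,700×35.5 + 16,900×74.4 + 40,500×1.4 = 1,373,850 + 1,257,360 + 56,700 = 2,687,910
volume = 38,700 + 16,900 + 40,500 = 96,100 m³
S = 2,687,910 / 96,100 = 27.9699 ‰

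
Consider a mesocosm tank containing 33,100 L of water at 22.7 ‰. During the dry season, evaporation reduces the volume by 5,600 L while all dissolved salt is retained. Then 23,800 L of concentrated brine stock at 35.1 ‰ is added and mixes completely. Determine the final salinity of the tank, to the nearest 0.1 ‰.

After evaporation: salt = 33,100×22.7 = 751,370; volume = 33,100 − 5,600 = 27,500 L
After mixing: salt = 751,370 + 23,800×35.1 = 1,586,750; volume = 27,500 + 23,800 = 51,300 L
S = 1,586,750 / 51,300 = 30.9308 ‰

30.9 ‰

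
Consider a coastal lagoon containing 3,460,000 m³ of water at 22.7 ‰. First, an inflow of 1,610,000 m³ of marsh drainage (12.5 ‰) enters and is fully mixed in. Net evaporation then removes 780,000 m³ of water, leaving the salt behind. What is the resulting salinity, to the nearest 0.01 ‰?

23.00 ‰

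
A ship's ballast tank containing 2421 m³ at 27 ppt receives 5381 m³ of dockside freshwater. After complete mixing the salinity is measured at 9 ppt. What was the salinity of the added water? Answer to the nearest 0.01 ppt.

0.90 ppt

Salt balance: 2,421×27 + 5,381×S = 7,802×9
65,367 + 5,381·S = 70,218
S = (70,218 − 65,367) / 5,381 = 0.9015 ppt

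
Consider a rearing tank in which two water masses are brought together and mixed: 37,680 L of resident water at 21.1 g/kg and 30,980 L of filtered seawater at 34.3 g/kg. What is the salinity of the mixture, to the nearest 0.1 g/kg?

27.1 g/kg

By conservation of dissolved salt,
salt = 37,680×21.1 + 30,980×34.3 = 795,048 + 1,062,614 = 1,857,662
volume = 37,680 + 30,980 = 68,660 L
S = 1,857,662 / 68,660 = 27.056 g/kg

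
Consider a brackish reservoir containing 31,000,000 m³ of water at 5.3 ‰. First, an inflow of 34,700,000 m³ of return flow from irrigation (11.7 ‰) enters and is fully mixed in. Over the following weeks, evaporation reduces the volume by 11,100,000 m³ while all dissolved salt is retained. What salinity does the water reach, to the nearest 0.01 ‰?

10.44 ‰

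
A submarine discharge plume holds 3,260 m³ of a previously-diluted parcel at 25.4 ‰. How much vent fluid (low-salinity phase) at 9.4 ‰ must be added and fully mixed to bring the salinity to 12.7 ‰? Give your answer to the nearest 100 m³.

12500 m³

Salt balance: 3,260×25.4 + V×9.4 = (3,260+V)×12.7
82,804 + 9.4V = 41,402 + 12.7V
41,402 = 3.3V
V = 12,546.06 m³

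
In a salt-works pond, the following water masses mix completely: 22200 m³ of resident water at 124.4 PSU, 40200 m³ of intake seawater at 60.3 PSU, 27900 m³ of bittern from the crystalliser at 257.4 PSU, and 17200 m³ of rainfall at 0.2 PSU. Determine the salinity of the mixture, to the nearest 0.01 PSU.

115.08 PSU

Salt balance:
salt = 22,200×124.4 + 40,200×60.3 + 27,900×257.4 + 17,200×0.2 = 2,761,680 + 2,424,060 + 7,181,460 + 3,440 = 12,370,640
volume = 22,200 + 40,200 + 27,900 + 17,200 = 107,500 m³
S = 12,370,640 / 107,500 = 115.0757 PSU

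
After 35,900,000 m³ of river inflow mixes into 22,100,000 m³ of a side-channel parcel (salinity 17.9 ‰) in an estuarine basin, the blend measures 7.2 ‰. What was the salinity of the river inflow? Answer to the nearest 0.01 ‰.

0.61 ‰

Salt balance: 22,100,000×17.9 + 35,900,000×S = 58,000,000×7.2
395,590,000 + 35,900,000·S = 417,600,000
S = (417,600,000 − 395,590,000) / 35,900,000 = 0.6131 ‰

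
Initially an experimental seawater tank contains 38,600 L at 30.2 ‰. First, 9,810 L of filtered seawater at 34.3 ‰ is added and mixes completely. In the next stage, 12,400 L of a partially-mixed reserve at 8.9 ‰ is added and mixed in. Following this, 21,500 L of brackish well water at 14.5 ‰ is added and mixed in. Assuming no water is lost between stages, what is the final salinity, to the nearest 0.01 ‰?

23.38 ‰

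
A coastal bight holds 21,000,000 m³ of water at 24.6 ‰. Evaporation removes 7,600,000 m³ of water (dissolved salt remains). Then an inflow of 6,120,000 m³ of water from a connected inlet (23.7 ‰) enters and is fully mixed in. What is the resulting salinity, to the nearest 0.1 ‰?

33.9 ‰

After evaporation: salt = 21,000,000×24.6 = 516,600,000; volume = 21,000,000 − 7,600,000 = 13,400,000 m³
After mixing: salt = 516,600,000 + 6,120,000×23.7 = 661,644,000; volume = 13,400,000 + 6,120,000 = 19,520,000 m³
S = 661,644,000 / 19,520,000 = 33.8957 ‰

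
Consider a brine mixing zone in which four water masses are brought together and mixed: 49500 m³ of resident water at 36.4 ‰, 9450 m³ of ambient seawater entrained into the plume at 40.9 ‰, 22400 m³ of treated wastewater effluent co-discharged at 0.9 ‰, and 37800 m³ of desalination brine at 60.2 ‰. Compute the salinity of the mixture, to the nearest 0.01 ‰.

Weighted by volume,
salt = 49,500×36.4 + 9,450×40.9 + 22,400×0.9 + 37,800×60.2 = 1,801,800 + 386,505 + 20,160 + 2,275,560 = 4,484,025
volume = 49,500 + 9,450 + 22,400 + 37,800 = 119,150 m³
S = 4,484,025 / 119,150 = 37.6334 ‰

37.63 ‰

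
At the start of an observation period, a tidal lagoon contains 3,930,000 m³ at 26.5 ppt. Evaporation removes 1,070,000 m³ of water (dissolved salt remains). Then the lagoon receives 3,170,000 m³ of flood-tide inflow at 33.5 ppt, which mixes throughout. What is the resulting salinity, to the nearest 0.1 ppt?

After evaporation: salt = 3,930,000×26.5 = 104,145,000; volume = 3,930,000 − 1,070,000 = 2,860,000 m³
After mixing: salt = 104,145,000 + 3,170,000×33.5 = 210,340,000; volume = 2,860,000 + 3,170,000 = 6,030,000 m³
S = 210,340,000 / 6,030,000 = 34.8823 ppt

34.9 ppt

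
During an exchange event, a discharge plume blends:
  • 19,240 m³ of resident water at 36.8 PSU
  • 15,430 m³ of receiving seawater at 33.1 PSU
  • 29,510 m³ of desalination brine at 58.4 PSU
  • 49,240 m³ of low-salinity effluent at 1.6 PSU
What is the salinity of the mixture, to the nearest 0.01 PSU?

26.63 PSU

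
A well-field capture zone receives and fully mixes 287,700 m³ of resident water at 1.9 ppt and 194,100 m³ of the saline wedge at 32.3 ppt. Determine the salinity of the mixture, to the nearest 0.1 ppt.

Conserving salt mass:
salt = 287,700×1.9 + 194,100×32.3 = 546,630 + 6,269,430 = 6,816,060
volume = 287,700 + 194,100 = 481,800 m³
S = 6,816,060 / 481,800 = 14.147 ppt

14.1 ppt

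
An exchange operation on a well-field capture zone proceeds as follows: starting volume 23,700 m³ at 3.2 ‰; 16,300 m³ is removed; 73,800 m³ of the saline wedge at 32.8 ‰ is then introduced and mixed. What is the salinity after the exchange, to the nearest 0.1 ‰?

30.1 ‰

Remaining after removal: 7,400 m³ at 3.2 ‰ (salt = 23,680)
After addition: salt = 23,680 + 73,800×32.8 = 2,444,320; volume = 81,200 m³
S = 2,444,320 / 81,200 = 30.1025 ‰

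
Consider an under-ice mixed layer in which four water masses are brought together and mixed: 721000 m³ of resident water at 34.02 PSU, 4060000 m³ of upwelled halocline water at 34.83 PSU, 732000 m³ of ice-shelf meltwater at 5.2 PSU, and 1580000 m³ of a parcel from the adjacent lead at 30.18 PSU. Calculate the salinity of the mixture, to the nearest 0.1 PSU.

30.7 PSU

Salt balance:
salt = 721,000×34.02 + 4,060,000×34.83 + 732,000×5.2 + 1,580,000×30.18 = 24,528,420 + 141,409,800 + 3,806,400 + 47,684,400 = 217,429,020
volume = 721,000 + 4,060,000 + 732,000 + 1,580,000 = 7,093,000 m³
S = 217,429,020 / 7,093,000 = 30.654 PSU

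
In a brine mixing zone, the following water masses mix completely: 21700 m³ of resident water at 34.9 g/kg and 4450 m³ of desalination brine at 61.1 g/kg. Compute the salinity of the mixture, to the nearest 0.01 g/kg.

39.36 g/kg

Weighted by volume,
salt = 21,700×34.9 + 4,450×61.1 = 757,330 + 271,895 = 1,029,225
volume = 21,700 + 4,450 = 26,150 m³
S = 1,029,225 / 26,150 = 39.3585 g/kg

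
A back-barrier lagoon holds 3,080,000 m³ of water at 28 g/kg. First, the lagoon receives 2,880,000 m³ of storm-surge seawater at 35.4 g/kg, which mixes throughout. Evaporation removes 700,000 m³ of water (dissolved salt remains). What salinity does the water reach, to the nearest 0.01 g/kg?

After mixing: salt = 3,080,000×28 + 2,880,000×35.4 = 188,192,000; volume = 5,960,000 m³
After evaporation: salt unchanged = 188,192,000; volume = 5,960,000 − 700,000 = 5,260,000 m³
S = 188,192,000 / 5,260,000 = 35.7779 g/kg

35.78 g/kg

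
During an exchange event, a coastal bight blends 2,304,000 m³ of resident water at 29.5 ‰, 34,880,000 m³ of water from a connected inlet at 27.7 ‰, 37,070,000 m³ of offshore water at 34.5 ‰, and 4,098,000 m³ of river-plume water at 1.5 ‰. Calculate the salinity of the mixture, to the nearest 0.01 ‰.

29.60 ‰

By conservation of dissolved salt,
salt = 2,304,000×29.5 + 34,880,000×27.7 + 37,070,000×34.5 + 4,098,000×1.5 = 67,968,000 + 966,176,000 + 1,278,915,000 + 6,147,000 = 2,319,206,000
volume = 2,304,000 + 34,880,000 + 37,070,000 + 4,098,000 = 78,352,000 m³
S = 2,319,206,000 / 78,352,000 = 29.5998 ‰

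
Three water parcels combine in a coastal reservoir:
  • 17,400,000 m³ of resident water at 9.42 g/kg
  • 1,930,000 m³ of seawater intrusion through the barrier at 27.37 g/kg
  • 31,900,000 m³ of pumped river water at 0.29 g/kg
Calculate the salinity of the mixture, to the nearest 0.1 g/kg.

Total salt / total volume:
salt = 17,400,000×9.42 + 1,930,000×27.37 + 31,900,000×0.29 = 163,908,000 + 52,824,100 + 9,251,000 = 225,983,100
volume = 17,400,000 + 1,930,000 + 31,900,000 = 51,230,000 m³
S = 225,983,100 / 51,230,000 = 4.411 g/kg

4.4 g/kg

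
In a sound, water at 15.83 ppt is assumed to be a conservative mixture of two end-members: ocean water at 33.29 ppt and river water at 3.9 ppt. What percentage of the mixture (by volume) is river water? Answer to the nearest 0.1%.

Let f be the freshwater fraction. Salt balance per unit volume:
f×3.9 + (1−f)×33.29 = 15.83
f = (33.29 − 15.83) / (33.29 − 3.9) = 17.46/29.39 = 0.5941

59.4%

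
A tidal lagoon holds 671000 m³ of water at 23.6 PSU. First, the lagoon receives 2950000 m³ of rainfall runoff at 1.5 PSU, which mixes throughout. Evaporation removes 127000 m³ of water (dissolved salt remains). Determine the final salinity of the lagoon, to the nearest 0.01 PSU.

5.80 PSU

After mixing: salt = 671,000×23.6 + 2,950,000×1.5 = 20,260,600; volume = 3,621,000 m³
After evaporation: salt unchanged = 20,260,600; volume = 3,621,000 − 127,000 = 3,494,000 m³
S = 20,260,600 / 3,494,000 = 5.7987 PSU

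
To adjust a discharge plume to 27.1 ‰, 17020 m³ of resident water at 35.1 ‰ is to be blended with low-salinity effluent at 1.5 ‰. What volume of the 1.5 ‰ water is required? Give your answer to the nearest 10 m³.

Salt balance: 17,020×35.1 + V×1.5 = (17,020+V)×27.1
597,402 + 1.5V = 461,242 + 27.1V
136,160 = 25.6V
V = 5,318.75 m³

5320 m³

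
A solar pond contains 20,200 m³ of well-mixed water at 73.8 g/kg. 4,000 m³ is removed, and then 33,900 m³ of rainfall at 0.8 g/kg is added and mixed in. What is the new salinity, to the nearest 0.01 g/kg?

24.40 g/kg

Remaining after removal: 16,200 m³ at 73.8 g/kg (salt = 1,195,560)
After addition: salt = 1,195,560 + 33,900×0.8 = 1,222,680; volume = 50,100 m³
S = 1,222,680 / 50,100 = 24.4048 g/kg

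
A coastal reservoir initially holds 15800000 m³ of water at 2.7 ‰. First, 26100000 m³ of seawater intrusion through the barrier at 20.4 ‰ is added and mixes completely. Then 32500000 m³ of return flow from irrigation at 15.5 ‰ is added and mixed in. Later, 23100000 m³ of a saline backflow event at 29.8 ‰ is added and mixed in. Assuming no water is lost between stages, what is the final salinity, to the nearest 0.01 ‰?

Mass of salt is conserved:
Initial salt = 15,800,000×2.7 = 42,660,000
After stage 1: salt = 42,660,000 + 26,100,000×20.4 = 575,100,000; volume = 41,900,000 m³; S = 13.726 ‰
After stage 2: salt = 575,100,000 + 32,500,000×15.5 = 1,078,850,000; volume = 74,400,000 m³; S = 14.501 ‰
After stage 3: salt = 1,078,850,000 + 23,100,000×29.8 = 1,767,230,000; volume = 97,500,000 m³
S = 1,767,230,000 / 97,500,000 = 18.1254 ‰

18.13 ‰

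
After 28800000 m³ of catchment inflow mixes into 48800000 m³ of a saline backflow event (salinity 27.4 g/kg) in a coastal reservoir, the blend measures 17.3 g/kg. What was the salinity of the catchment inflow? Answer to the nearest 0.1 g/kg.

0.2 g/kg

Salt balance: 48,800,000×27.4 + 28,800,000×S = 77,600,000×17.3
1,337,120,000 + 28,800,000·S = 1,342,480,000
S = (1,342,480,000 − 1,337,120,000) / 28,800,000 = 0.1861 g/kg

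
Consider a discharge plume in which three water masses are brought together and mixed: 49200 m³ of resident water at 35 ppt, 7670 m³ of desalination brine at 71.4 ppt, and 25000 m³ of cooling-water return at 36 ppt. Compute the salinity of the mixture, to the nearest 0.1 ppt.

38.7 ppt

Salt balance:
salt = 49,200×35 + 7,670×71.4 + 25,000×36 = 1,722,000 + 547,638 + 900,000 = 3,169,638
volume = 49,200 + 7,670 + 25,000 = 81,870 m³
S = 3,169,638 / 81,870 = 38.716 ppt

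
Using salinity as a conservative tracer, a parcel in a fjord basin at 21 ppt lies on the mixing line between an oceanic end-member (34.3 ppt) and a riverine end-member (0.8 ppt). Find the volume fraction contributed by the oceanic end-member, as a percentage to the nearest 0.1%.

Let g be the oceanic fraction. Salt balance per unit volume:
g×34.3 + (1−g)×0.8 = 21
g = (21 − 0.8) / (34.3 − 0.8) = 20.2/33.5 = 0.603

60.3%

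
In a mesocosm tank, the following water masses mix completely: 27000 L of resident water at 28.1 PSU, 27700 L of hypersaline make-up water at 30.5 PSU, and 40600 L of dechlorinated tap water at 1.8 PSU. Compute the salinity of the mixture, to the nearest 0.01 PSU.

17.59 PSU

Mass of salt is conserved:
salt = 27,000×28.1 + 27,700×30.5 + 40,600×1.8 = 758,700 + 844,850 + 73,080 = 1,676,630
volume = 27,000 + 27,700 + 40,600 = 95,300 L
S = 1,676,630 / 95,300 = 17.5932 PSU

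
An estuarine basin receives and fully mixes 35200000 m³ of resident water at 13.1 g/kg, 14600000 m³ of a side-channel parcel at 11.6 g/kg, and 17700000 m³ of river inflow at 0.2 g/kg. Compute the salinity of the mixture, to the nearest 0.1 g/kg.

By conservation of dissolved salt,
salt = 35,200,000×13.1 + 14,600,000×11.6 + 17,700,000×0.2 = 461,120,000 + 169,360,000 + 3,540,000 = 634,020,000
volume = 35,200,000 + 14,600,000 + 17,700,000 = 67,500,000 m³
S = 634,020,000 / 67,500,000 = 9.393 g/kg

9.4 g/kg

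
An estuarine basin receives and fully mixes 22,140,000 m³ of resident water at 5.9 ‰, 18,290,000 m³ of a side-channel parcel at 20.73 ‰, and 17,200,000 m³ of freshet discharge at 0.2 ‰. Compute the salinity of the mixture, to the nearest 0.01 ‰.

Total salt / total volume:
salt = 22,140,000×5.9 + 18,290,000×20.73 + 17,200,000×0.2 = 130,626,000 + 379,151,700 + 3,440,000 = 513,217,700
volume = 22,140,000 + 18,290,000 + 17,200,000 = 57,630,000 m³
S = 513,217,700 / 57,630,000 = 8.9054 ‰

8.91 ‰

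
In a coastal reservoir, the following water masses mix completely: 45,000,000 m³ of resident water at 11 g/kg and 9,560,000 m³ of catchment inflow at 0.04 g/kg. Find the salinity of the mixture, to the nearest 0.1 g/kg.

Total salt / total volume:
salt = 45,000,000×11 + 9,560,000×0.04 = 495,000,000 + 382,400 = 495,382,400
volume = 45,000,000 + 9,560,000 = 54,560,000 m³
S = 495,382,400 / 54,560,000 = 9.08 g/kg

9.1 g/kg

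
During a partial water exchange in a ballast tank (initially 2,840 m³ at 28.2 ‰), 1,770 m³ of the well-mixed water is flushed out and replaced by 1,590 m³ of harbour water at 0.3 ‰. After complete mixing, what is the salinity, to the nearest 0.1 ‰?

11.5 ‰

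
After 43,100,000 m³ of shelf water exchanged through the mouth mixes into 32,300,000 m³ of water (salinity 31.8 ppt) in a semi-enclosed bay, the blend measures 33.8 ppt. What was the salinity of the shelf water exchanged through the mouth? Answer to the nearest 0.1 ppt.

35.3 ppt

Salt balance: 32,300,000×31.8 + 43,100,000×S = 75,400,000×33.8
1,027,140,000 + 43,100,000·S = 2,548,520,000
S = (2,548,520,000 − 1,027,140,000) / 43,100,000 = 35.2988 ppt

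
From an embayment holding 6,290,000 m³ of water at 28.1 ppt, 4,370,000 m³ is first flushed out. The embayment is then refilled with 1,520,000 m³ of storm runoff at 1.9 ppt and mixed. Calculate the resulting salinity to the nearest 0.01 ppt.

Remaining after removal: 1,920,000 m³ at 28.1 ppt (salt = 53,952,000)
After addition: salt = 53,952,000 + 1,520,000×1.9 = 56,840,000; volume = 3,440,000 m³
S = 56,840,000 / 3,440,000 = 16.5233 ppt

16.52 ppt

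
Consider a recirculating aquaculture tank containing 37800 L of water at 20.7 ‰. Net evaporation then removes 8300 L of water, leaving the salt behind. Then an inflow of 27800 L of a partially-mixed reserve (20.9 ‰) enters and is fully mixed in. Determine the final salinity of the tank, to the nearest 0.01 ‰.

After evaporation: salt = 37,800×20.7 = 782,460; volume = 37,800 − 8,300 = 29,500 L
After mixing: salt = 782,460 + 27,800×20.9 = 1,363,480; volume = 29,500 + 27,800 = 57,300 L
S = 1,363,480 / 57,300 = 23.7955 ‰

23.80 ‰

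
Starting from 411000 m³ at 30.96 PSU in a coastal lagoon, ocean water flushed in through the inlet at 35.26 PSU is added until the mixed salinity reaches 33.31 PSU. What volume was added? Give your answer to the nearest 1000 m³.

495000 m³

Salt balance: 411,000×30.96 + V×35.26 = (411,000+V)×33.31
12,724,560 + 35.26V = 13,690,410 + 33.31V
965,850 = 1.95V
V = 495,307.69 m³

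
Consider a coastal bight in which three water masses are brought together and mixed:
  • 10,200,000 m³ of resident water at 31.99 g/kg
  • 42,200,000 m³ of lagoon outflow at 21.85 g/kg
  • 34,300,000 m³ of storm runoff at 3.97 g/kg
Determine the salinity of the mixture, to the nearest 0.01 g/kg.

15.97 g/kg

Salt balance:
salt = 10,200,000×31.99 + 42,200,000×21.85 + 34,300,000×3.97 = 326,298,000 + 922,070,000 + 136,171,000 = 1,384,539,000
volume = 10,200,000 + 42,200,000 + 34,300,000 = 86,700,000 m³
S = 1,384,539,000 / 86,700,000 = 15.9693 g/kg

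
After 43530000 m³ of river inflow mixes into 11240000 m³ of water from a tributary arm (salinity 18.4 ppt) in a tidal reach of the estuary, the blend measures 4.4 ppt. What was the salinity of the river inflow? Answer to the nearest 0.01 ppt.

Salt balance: 11,240,000×18.4 + 43,530,000×S = 54,770,000×4.4
206,816,000 + 43,530,000·S = 240,988,000
S = (240,988,000 − 206,816,000) / 43,530,000 = 0.785 ppt

0.79 ppt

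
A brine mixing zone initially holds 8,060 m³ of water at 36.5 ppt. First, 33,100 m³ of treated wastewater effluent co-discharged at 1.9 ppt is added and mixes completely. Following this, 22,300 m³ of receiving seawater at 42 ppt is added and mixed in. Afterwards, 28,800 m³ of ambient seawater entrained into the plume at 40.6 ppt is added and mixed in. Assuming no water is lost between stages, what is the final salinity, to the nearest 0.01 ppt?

26.70 ppt

Conserving salt mass:
Initial salt = 8,060×36.5 = 294,190
After stage 1: salt = 294,190 + 33,100×1.9 = 357,080; volume = 41,160 m³; S = 8.675 ppt
After stage 2: salt = 357,080 + 22,300×42 = 1,293,680; volume = 63,460 m³; S = 20.386 ppt
After stage 3: salt = 1,293,680 + 28,800×40.6 = 2,462,960; volume = 92,260 m³
S = 2,462,960 / 92,260 = 26.6959 ppt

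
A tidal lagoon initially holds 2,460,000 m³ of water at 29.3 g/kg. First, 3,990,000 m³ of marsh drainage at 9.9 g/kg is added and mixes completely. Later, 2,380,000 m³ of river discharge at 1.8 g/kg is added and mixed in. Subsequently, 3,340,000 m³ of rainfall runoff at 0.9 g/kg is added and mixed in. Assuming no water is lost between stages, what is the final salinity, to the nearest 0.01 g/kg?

9.77 g/kg

Salt balance:
Initial salt = 2,460,000×29.3 = 72,078,000
After stage 1: salt = 72,078,000 + 3,990,000×9.9 = 111,579,000; volume = 6,450,000 m³; S = 17.299 g/kg
After stage 2: salt = 111,579,000 + 2,380,000×1.8 = 115,863,000; volume = 8,830,000 m³; S = 13.122 g/kg
After stage 3: salt = 115,863,000 + 3,340,000×0.9 = 118,869,000; volume = 12,170,000 m³
S = 118,869,000 / 12,170,000 = 9.7674 g/kg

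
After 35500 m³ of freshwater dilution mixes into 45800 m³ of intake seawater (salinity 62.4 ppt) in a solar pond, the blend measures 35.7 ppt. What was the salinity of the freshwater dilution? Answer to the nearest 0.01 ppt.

Salt balance: 45,800×62.4 + 35,500×S = 81,300×35.7
2,857,920 + 35,500·S = 2,902,410
S = (2,902,410 − 2,857,920) / 35,500 = 1.2532 ppt

1.25 ppt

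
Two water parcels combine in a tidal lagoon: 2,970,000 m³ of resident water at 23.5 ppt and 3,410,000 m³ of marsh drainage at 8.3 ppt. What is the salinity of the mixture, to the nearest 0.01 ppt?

15.38 ppt

Total salt / total volume:
salt = 2,970,000×23.5 + 3,410,000×8.3 = 69,795,000 + 28,303,000 = 98,098,000
volume = 2,970,000 + 3,410,000 = 6,380,000 m³
S = 98,098,000 / 6,380,000 = 15.3759 ppt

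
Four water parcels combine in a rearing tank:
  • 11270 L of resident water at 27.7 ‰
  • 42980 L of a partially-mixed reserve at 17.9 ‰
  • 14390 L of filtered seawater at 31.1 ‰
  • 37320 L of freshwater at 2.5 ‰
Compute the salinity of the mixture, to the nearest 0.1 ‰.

Total salt / total volume:
salt = 11,270×27.7 + 42,980×17.9 + 14,390×31.1 + 37,320×2.5 = 312,179 + 769,342 + 447,529 + 93,300 = 1,622,350
volume = 11,270 + 42,980 + 14,390 + 37,320 = 105,960 L
S = 1,622,350 / 105,960 = 15.311 ‰

15.3 ‰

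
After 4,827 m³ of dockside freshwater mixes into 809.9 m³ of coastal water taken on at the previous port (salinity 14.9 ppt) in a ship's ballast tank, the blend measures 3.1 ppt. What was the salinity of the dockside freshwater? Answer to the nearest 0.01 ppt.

1.12 ppt

Salt balance: 809.9×14.9 + 4,827×S = 5,636.9×3.1
12,067.51 + 4,827·S = 17,474.39
S = (17,474.39 − 12,067.51) / 4,827 = 1.1201 ppt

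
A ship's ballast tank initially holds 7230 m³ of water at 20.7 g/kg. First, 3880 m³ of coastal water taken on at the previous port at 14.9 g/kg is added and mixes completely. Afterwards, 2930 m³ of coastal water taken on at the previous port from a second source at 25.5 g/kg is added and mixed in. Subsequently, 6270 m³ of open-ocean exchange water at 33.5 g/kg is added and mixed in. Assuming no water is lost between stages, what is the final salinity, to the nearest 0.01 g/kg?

Mass of salt is conserved:
Initial salt = 7,230×20.7 = 149,661
After stage 1: salt = 149,661 + 3,880×14.9 = 207,473; volume = 11,110 m³; S = 18.674 g/kg
After stage 2: salt = 207,473 + 2,930×25.5 = 282,188; volume = 14,040 m³; S = 20.099 g/kg
After stage 3: salt = 282,188 + 6,270×33.5 = 492,233; volume = 20,310 m³
S = 492,233 / 20,310 = 24.236 g/kg

24.24 g/kg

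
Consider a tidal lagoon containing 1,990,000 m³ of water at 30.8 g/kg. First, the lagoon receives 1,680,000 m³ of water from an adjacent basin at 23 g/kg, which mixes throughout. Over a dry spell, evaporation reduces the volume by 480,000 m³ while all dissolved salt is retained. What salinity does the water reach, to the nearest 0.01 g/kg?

31.33 g/kg

After mixing: salt = 1,990,000×30.8 + 1,680,000×23 = 99,932,000; volume = 3,670,000 m³
After evaporation: salt unchanged = 99,932,000; volume = 3,670,000 − 480,000 = 3,190,000 m³
S = 99,932,000 / 3,190,000 = 31.3266 g/kg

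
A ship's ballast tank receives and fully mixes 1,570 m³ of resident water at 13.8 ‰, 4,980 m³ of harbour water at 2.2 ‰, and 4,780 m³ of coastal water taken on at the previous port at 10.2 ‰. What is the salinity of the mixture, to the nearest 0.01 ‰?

Conserving salt mass:
salt = 1,570×13.8 + 4,980×2.2 + 4,780×10.2 = 21,666 + 10,956 + 48,756 = 81,378
volume = 1,570 + 4,980 + 4,780 = 11,330 m³
S = 81,378 / 11,330 = 7.1825 ‰

7.18 ‰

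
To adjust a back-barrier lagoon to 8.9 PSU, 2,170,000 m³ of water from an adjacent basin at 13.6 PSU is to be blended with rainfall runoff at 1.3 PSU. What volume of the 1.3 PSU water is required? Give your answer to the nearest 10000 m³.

1340000 m³

Salt balance: 2,170,000×13.6 + V×1.3 = (2,170,000+V)×8.9
29,512,000 + 1.3V = 19,313,000 + 8.9V
10,199,000 = 7.6V
V = 1,341,973.68 m³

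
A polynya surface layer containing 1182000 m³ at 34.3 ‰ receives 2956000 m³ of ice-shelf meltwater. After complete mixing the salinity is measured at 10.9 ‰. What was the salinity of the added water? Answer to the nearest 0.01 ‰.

1.54 ‰

Salt balance: 1,182,000×34.3 + 2,956,000×S = 4,138,000×10.9
40,542,600 + 2,956,000·S = 45,104,200
S = (45,104,200 − 40,542,600) / 2,956,000 = 1.5432 ‰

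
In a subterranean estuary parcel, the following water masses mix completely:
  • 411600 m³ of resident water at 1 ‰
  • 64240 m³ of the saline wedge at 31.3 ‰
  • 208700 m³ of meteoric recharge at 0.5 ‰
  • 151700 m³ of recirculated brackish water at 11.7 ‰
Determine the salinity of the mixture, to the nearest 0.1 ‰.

5.1 ‰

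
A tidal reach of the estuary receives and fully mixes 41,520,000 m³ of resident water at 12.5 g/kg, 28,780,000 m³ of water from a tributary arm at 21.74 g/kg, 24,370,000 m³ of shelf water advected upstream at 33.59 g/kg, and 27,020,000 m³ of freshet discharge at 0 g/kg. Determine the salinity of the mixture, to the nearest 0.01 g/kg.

16.13 g/kg

Conserving salt mass:
salt = 41,520,000×12.5 + 28,780,000×21.74 + 24,370,000×33.59 + 27,020,000×0 = 519,000,000 + 625,677,200 + 818,588,300 + 0 = 1,963,265,500
volume = 41,520,000 + 28,780,000 + 24,370,000 + 27,020,000 = 121,690,000 m³
S = 1,963,265,500 / 121,690,000 = 16.1333 g/kg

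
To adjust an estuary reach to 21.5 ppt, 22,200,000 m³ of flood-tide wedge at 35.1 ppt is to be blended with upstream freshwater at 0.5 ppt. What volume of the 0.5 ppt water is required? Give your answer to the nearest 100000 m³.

Salt balance: 22,200,000×35.1 + V×0.5 = (22,200,000+V)×21.5
779,220,000 + 0.5V = 477,300,000 + 21.5V
301,920,000 = 21V
V = 14,377,142.86 m³

14400000 m³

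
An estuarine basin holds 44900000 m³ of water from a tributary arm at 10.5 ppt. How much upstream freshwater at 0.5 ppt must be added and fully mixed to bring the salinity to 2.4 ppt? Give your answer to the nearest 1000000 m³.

Salt balance: 44,900,000×10.5 + V×0.5 = (44,900,000+V)×2.4
471,450,000 + 0.5V = 107,760,000 + 2.4V
363,690,000 = 1.9V
V = 191,415,789.47 m³

191000000 m³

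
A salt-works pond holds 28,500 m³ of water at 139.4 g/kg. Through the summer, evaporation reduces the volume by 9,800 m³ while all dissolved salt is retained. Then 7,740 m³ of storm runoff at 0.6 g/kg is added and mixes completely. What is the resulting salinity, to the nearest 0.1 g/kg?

After evaporation: salt = 28,500×139.4 = 3,972,900; volume = 28,500 − 9,800 = 18,700 m³
After mixing: salt = 3,972,900 + 7,740×0.6 = 3,977,544; volume = 18,700 + 7,740 = 26,440 m³
S = 3,977,544 / 26,440 = 150.4366 g/kg

150.4 g/kg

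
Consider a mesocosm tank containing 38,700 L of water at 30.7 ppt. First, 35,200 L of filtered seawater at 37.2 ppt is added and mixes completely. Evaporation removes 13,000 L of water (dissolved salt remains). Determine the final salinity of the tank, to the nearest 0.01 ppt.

41.01 ppt

After mixing: salt = 38,700×30.7 + 35,200×37.2 = 2,497,530; volume = 73,900 L
After evaporation: salt unchanged = 2,497,530; volume = 73,900 − 13,000 = 60,900 L
S = 2,497,530 / 60,900 = 41.0103 ppt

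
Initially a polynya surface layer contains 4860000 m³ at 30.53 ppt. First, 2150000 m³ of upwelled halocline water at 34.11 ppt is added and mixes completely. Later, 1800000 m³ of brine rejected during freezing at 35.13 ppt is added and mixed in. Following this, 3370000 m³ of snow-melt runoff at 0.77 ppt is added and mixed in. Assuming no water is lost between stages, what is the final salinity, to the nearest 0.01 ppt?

Salt balance:
Initial salt = 4,860,000×30.53 = 148,375,800
After stage 1: salt = 148,375,800 + 2,150,000×34.11 = 221,712,300; volume = 7,010,000 m³; S = 31.628 ppt
After stage 2: salt = 221,712,300 + 1,800,000×35.13 = 284,946,300; volume = 8,810,000 m³; S = 32.344 ppt
After stage 3: salt = 284,946,300 + 3,370,000×0.77 = 287,541,200; volume = 12,180,000 m³
S = 287,541,200 / 12,180,000 = 23.6077 ppt

23.61 ppt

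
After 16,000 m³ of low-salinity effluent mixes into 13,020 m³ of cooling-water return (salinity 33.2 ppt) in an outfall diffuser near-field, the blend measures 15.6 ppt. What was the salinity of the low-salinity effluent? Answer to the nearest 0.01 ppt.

Salt balance: 13,020×33.2 + 16,000×S = 29,020×15.6
432,264 + 16,000·S = 452,712
S = (452,712 − 432,264) / 16,000 = 1.278 ppt

1.28 ppt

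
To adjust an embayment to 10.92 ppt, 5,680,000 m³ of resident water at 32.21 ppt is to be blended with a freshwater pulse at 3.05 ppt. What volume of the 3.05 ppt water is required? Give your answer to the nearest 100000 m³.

15400000 m³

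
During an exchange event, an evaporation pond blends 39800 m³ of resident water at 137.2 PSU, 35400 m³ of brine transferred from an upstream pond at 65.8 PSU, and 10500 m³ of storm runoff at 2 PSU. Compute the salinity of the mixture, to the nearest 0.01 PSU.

91.14 PSU

By conservation of dissolved salt,
salt = 39,800×137.2 + 35,400×65.8 + 10,500×2 = 5,460,560 + 2,329,320 + 21,000 = 7,810,880
volume = 39,800 + 35,400 + 10,500 = 85,700 m³
S = 7,810,880 / 85,700 = 91.1421 PSU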